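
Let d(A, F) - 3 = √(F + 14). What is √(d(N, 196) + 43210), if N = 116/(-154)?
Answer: √(43213 + √210) ≈ 207.91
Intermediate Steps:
N = -58/77 (N = 116*(-1/154) = -58/77 ≈ -0.75325)
d(A, F) = 3 + √(14 + F) (d(A, F) = 3 + √(F + 14) = 3 + √(14 + F))
√(d(N, 196) + 43210) = √((3 + √(14 + 196)) + 43210) = √((3 + √210) + 43210) = √(43213 + √210)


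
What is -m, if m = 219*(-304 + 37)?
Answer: 58473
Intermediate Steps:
m = -58473 (m = 219*(-267) = -58473)
-m = -1*(-58473) = 58473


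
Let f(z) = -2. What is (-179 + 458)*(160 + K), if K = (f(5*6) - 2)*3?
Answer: 41292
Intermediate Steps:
K = -12 (K = (-2 - 2)*3 = -4*3 = -12)
(-179 + 458)*(160 + K) = (-179 + 458)*(160 - 12) = 279*148 = 41292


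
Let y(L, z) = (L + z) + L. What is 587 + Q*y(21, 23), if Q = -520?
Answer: -33213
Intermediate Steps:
y(L, z) = z + 2*L
587 + Q*y(21, 23) = 587 - 520*(23 + 2*21) = 587 - 520*(23 + 42) = 587 - 520*65 = 587 - 33800 = -33213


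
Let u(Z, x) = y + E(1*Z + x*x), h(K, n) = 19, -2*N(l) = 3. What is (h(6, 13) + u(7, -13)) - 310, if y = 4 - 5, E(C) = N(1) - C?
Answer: -939/2 ≈ -469.50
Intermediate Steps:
N(l) = -3/2 (N(l) = -½*3 = -3/2)
E(C) = -3/2 - C
y = -1
u(Z, x) = -5/2 - Z - x² (u(Z, x) = -1 + (-3/2 - (1*Z + x*x)) = -1 + (-3/2 - (Z + x²)) = -1 + (-3/2 + (-Z - x²)) = -1 + (-3/2 - Z - x²) = -5/2 - Z - x²)
(h(6, 13) + u(7, -13)) - 310 = (19 + (-5/2 - 1*7 - 1*(-13)²)) - 310 = (19 + (-5/2 - 7 - 1*169)) - 310 = (19 + (-5/2 - 7 - 169)) - 310 = (19 - 357/2) - 310 = -319/2 - 310 = -939/2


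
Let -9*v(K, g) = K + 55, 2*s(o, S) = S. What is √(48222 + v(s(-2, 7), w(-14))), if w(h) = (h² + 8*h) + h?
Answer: √192862/2 ≈ 219.58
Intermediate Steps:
s(o, S) = S/2
w(h) = h² + 9*h
v(K, g) = -55/9 - K/9 (v(K, g) = -(K + 55)/9 = -(55 + K)/9 = -55/9 - K/9)
√(48222 + v(s(-2, 7), w(-14))) = √(48222 + (-55/9 - 7/18)) = √(48222 - 13/2) = √(96431/2) = √192862/2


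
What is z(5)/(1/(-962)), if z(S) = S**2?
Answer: -24050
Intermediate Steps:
z(5)/(1/(-962)) = 5**2/(1/(-962)) = 25/(-1/962) = 25*(-962) = -24050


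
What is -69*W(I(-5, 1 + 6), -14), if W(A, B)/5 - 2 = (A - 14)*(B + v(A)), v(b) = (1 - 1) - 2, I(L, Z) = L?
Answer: -105570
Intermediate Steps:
v(b) = -2 (v(b) = 0 - 2 = -2)
W(A, B) = 10 + 5*(-14 + A)*(-2 + B) (W(A, B) = 10 + 5*((A - 14)*(B - 2)) = 10 + 5*((-14 + A)*(-2 + B)) = 10 + 5*(-14 + A)*(-2 + B))
-69*W(I(-5, 1 + 6), -14) = -69*(150 - 70*(-14) - 10*(-5) + 5*(-5)*(-14)) = -69*(150 + 980 + 50 + 350) = -69*1530 = -105570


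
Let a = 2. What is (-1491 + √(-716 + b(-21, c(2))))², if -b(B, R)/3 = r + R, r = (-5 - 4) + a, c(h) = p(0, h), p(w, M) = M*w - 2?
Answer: (1491 - I*√689)² ≈ 2.2224e+6 - 78274.0*I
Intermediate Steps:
p(w, M) = -2 + M*w
c(h) = -2 (c(h) = -2 + h*0 = -2 + 0 = -2)
r = -7 (r = (-5 - 4) + 2 = -9 + 2 = -7)
b(B, R) = 21 - 3*R (b(B, R) = -3*(-7 + R) = 21 - 3*R)
(-1491 + √(-716 + b(-21, c(2))))² = (-1491 + √(-716 + (21 - 3*(-2))))² = (-1491 + √(-716 + (21 + 6)))² = (-1491 + √(-716 + 27))² = (-1491 + √(-689))² = (-1491 + I*√689)²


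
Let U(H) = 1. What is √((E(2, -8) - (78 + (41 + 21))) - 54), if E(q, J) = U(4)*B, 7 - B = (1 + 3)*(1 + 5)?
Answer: I*√211 ≈ 14.526*I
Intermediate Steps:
B = -17 (B = 7 - (1 + 3)*(1 + 5) = 7 - 4*6 = 7 - 1*24 = 7 - 24 = -17)
E(q, J) = -17 (E(q, J) = 1*(-17) = -17)
√((E(2, -8) - (78 + (41 + 21))) - 54) = √((-17 - (78 + (41 + 21))) - 54) = √((-17 - (78 + 62)) - 54) = √((-17 - 1*140) - 54) = √((-17 - 140) - 54) = √(-157 - 54) = √(-211) = I*√211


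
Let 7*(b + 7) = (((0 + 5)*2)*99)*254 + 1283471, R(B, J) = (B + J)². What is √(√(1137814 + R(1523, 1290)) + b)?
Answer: √(10744174 + 49*√9050783)/7 ≈ 471.46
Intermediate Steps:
b = 1534882/7 (b = -7 + ((((0 + 5)*2)*99)*254 + 1283471)/7 = -7 + (((5*2)*99)*254 + 1283471)/7 = -7 + ((10*99)*254 + 1283471)/7 = -7 + (990*254 + 1283471)/7 = -7 + (251460 + 1283471)/7 = -7 + (⅐)*1534931 = -7 + 1534931/7 = 1534882/7 ≈ 2.1927e+5)
√(√(1137814 + R(1523, 1290)) + b) = √(√(1137814 + (1523 + 1290)²) + 1534882/7) = √(√(1137814 + 2813²) + 1534882/7) = √(√(1137814 + 7912969) + 1534882/7) = √(√9050783 + 1534882/7) = √(1534882/7 + √9050783)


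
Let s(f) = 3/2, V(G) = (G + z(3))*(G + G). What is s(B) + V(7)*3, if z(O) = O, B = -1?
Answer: 843/2 ≈ 421.50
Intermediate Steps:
V(G) = 2*G*(3 + G) (V(G) = (G + 3)*(G + G) = (3 + G)*(2*G) = 2*G*(3 + G))
s(f) = 3/2 (s(f) = 3*(½) = 3/2)
s(B) + V(7)*3 = 3/2 + (2*7*(3 + 7))*3 = 3/2 + (2*7*10)*3 = 3/2 + 140*3 = 3/2 + 420 = 843/2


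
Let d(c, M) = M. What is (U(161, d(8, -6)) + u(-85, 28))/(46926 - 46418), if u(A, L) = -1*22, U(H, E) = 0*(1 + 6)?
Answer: -11/254 ≈ -0.043307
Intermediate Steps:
U(H, E) = 0 (U(H, E) = 0*7 = 0)
u(A, L) = -22
(U(161, d(8, -6)) + u(-85, 28))/(46926 - 46418) = (0 - 22)/(46926 - 46418) = -22/508 = -22*1/508 = -11/254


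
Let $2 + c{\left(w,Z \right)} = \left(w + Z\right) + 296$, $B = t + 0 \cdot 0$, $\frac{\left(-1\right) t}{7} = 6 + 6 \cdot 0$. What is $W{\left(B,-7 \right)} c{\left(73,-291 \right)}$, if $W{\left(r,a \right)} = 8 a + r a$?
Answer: $18088$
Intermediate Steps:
$t = -42$ ($t = - 7 \left(6 + 6 \cdot 0\right) = - 7 \left(6 + 0\right) = \left(-7\right) 6 = -42$)
$B = -42$ ($B = -42 + 0 \cdot 0 = -42 + 0 = -42$)
$W{\left(r,a \right)} = 8 a + a r$
$c{\left(w,Z \right)} = 294 + Z + w$ ($c{\left(w,Z \right)} = -2 + \left(\left(w + Z\right) + 296\right) = -2 + \left(\left(Z + w\right) + 296\right) = -2 + \left(296 + Z + w\right) = 294 + Z + w$)
$W{\left(B,-7 \right)} c{\left(73,-291 \right)} = - 7 \left(8 - 42\right) \left(294 - 291 + 73\right) = \left(-7\right) \left(-34\right) 76 = 238 \cdot 76 = 18088$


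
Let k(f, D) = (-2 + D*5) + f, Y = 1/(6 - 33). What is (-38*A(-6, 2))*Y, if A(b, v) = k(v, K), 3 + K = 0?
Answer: -190/9 ≈ -21.111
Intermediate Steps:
K = -3 (K = -3 + 0 = -3)
Y = -1/27 (Y = 1/(-27) = -1/27 ≈ -0.037037)
k(f, D) = -2 + f + 5*D (k(f, D) = (-2 + 5*D) + f = -2 + f + 5*D)
A(b, v) = -17 + v (A(b, v) = -2 + v + 5*(-3) = -2 + v - 15 = -17 + v)
(-38*A(-6, 2))*Y = -38*(-17 + 2)*(-1/27) = -38*(-15)*(-1/27) = 570*(-1/27) = -190/9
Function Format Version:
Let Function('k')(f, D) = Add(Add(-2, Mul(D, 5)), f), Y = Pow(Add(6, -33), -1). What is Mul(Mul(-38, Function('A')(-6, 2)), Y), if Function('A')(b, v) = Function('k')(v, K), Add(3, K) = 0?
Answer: Rational(-190, 9) ≈ -21.111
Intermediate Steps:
K = -3 (K = Add(-3, 0) = -3)
Y = Rational(-1, 27) (Y = Pow(-27, -1) = Rational(-1, 27) ≈ -0.037037)
Function('k')(f, D) = Add(-2, f, Mul(5, D)) (Function('k')(f, D) = Add(Add(-2, Mul(5, D)), f) = Add(-2, f, Mul(5, D)))
Function('A')(b, v) = Add(-17, v) (Function('A')(b, v) = Add(-2, v, Mul(5, -3)) = Add(-2, v, -15) = Add(-17, v))
Mul(Mul(-38, Function('A')(-6, 2)), Y) = Mul(Mul(-38, Add(-17, 2)), Rational(-1, 27)) = Mul(Mul(-38, -15), Rational(-1, 27)) = Mul(570, Rational(-1, 27)) = Rational(-190, 9)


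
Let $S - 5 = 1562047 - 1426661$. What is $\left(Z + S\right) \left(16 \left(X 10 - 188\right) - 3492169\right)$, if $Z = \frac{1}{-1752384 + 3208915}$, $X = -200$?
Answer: $- \frac{695563496880180094}{1456531} \approx -4.7755 \cdot 10^{11}$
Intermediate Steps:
$S = 135391$ ($S = 5 + \left(1562047 - 1426661\right) = 5 + 135386 = 135391$)
$Z = \frac{1}{1456531} \approx 6.8656 \cdot 10^{-7}$
$\left(Z + S\right) \left(16 \left(X 10 - 188\right) - 3492169\right) = \left(\frac{1}{1456531} + 135391\right) \left(16 \left(\left(-200\right) 10 - 188\right) - 3492169\right) = \frac{197201188622 \left(16 \left(-2000 - 188\right) - 3492169\right)}{1456531} = \frac{197201188622 \left(16 \left(-2188\right) - 3492169\right)}{1456531} = \frac{197201188622 \left(-35008 - 3492169\right)}{1456531} = \frac{197201188622}{1456531} \left(-3527177\right) = - \frac{695563496880180094}{1456531}$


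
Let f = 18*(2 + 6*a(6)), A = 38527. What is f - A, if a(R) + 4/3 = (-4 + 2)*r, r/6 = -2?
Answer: -36043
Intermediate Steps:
r = -12 (r = 6*(-2) = -12)
a(R) = 68/3 (a(R) = -4/3 + (-4 + 2)*(-12) = -4/3 - 2*(-12) = -4/3 + 24 = 68/3)
f = 2484 (f = 18*(2 + 6*(68/3)) = 18*(2 + 136) = 18*138 = 2484)
f - A = 2484 - 1*38527 = 2484 - 38527 = -36043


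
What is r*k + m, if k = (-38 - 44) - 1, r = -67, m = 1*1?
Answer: 5562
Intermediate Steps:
m = 1
k = -83 (k = -82 - 1 = -83)
r*k + m = -67*(-83) + 1 = 5561 + 1 = 5562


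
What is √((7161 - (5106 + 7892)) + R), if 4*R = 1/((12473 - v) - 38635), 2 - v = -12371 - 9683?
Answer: 7*I*√1107827113930/96436 ≈ 76.4*I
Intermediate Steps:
v = 22056 (v = 2 - (-12371 - 9683) = 2 - 1*(-22054) = 2 + 22054 = 22056)
R = -1/192872 (R = 1/(4*((12473 - 1*22056) - 38635)) = 1/(4*((12473 - 22056) - 38635)) = 1/(4*(-9583 - 38635)) = (¼)/(-48218) = (¼)*(-1/48218) = -1/192872 ≈ -5.1848e-6)
√((7161 - (5106 + 7892)) + R) = √((7161 - (5106 + 7892)) - 1/192872) = √((7161 - 1*12998) - 1/192872) = √((7161 - 12998) - 1/192872) = √(-5837 - 1/192872) = √(-1125793865/192872) = 7*I*√1107827113930/96436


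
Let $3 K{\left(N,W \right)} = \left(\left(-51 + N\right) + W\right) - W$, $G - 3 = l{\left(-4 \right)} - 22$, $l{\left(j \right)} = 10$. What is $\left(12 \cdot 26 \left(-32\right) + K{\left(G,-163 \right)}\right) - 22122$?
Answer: $-32126$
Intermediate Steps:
$G = -9$ ($G = 3 + \left(10 - 22\right) = 3 - 12 = -9$)
$K{\left(N,W \right)} = -17 + \frac{N}{3}$ ($K{\left(N,W \right)} = \frac{\left(\left(-51 + N\right) + W\right) - W}{3} = \frac{\left(-51 + N + W\right) - W}{3} = \frac{-51 + N}{3} = -17 + \frac{N}{3}$)
$\left(12 \cdot 26 \left(-32\right) + K{\left(G,-163 \right)}\right) - 22122 = \left(12 \cdot 26 \left(-32\right) + \left(-17 + \frac{1}{3} \left(-9\right)\right)\right) - 22122 = \left(312 \left(-32\right) - 20\right) - 22122 = \left(-9984 - 20\right) - 22122 = -10004 - 22122 = -32126$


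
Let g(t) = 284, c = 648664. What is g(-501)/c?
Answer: 71/162166 ≈ 0.00043782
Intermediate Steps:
g(-501)/c = 284/648664 = 284*(1/648664) = 71/162166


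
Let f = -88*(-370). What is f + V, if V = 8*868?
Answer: 39504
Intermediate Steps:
V = 6944
f = 32560
f + V = 32560 + 6944 = 39504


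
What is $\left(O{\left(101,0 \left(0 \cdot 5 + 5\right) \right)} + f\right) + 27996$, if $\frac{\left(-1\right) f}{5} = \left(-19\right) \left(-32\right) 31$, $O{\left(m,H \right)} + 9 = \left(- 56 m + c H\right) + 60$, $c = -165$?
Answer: $-71849$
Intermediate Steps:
$O{\left(m,H \right)} = 51 - 165 H - 56 m$ ($O{\left(m,H \right)} = -9 - \left(-60 + 56 m + 165 H\right) = 51 - 165 H - 56 m$)
$f = -94240$ ($f = - 5 \left(-19\right) \left(-32\right) 31 = - 5 \cdot 608 \cdot 31 = \left(-5\right) 18848 = -94240$)
$\left(O{\left(101,0 \left(0 \cdot 5 + 5\right) \right)} + f\right) + 27996 = \left(\left(51 - 165 \cdot 0 \left(0 \cdot 5 + 5\right) - 5656\right) - 94240\right) + 27996 = \left(\left(51 - 165 \cdot 0 \left(0 + 5\right) - 5656\right) - 94240\right) + 27996 = \left(\left(51 - 165 \cdot 0 \cdot 5 - 5656\right) - 94240\right) + 27996 = \left(\left(51 - 0 - 5656\right) - 94240\right) + 27996 = \left(\left(51 + 0 - 5656\right) - 94240\right) + 27996 = \left(-5605 - 94240\right) + 27996 = -99845 + 27996 = -71849$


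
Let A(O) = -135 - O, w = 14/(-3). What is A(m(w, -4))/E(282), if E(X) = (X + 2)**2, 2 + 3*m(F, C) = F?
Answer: -1195/725904 ≈ -0.0016462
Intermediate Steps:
w = -14/3 (w = 14*(-1/3) = -14/3 ≈ -4.6667)
m(F, C) = -2/3 + F/3
E(X) = (2 + X)**2
A(m(w, -4))/E(282) = (-135 - (-2/3 + (1/3)*(-14/3)))/((2 + 282)**2) = (-135 - (-2/3 - 14/9))/(284**2) = (-135 - 1*(-20/9))/80656 = (-135 + 20/9)*(1/80656) = -1195/9*1/80656 = -1195/725904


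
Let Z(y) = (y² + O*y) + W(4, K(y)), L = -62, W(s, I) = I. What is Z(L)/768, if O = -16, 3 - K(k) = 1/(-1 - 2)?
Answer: 7259/1152 ≈ 6.3012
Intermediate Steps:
K(k) = 10/3 (K(k) = 3 - 1/(-1 - 2) = 3 - 1/(-3) = 3 - 1*(-⅓) = 3 + ⅓ = 10/3)
Z(y) = 10/3 + y² - 16*y (Z(y) = (y² - 16*y) + 10/3 = 10/3 + y² - 16*y)
Z(L)/768 = (10/3 + (-62)² - 16*(-62))/768 = (10/3 + 3844 + 992)*(1/768) = (14518/3)*(1/768) = 7259/1152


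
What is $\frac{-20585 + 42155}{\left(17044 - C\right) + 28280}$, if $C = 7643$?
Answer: $\frac{21570}{37681} \approx 0.57244$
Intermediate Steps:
$\frac{-20585 + 42155}{\left(17044 - C\right) + 28280} = \frac{-20585 + 42155}{\left(17044 - 7643\right) + 28280} = \frac{21570}{\left(17044 - 7643\right) + 28280} = \frac{21570}{9401 + 28280} = \frac{21570}{37681}$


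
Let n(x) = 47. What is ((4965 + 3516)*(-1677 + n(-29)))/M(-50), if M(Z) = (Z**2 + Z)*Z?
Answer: 1382403/12250 ≈ 112.85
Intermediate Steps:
M(Z) = Z*(Z + Z**2) (M(Z) = (Z + Z**2)*Z = Z*(Z + Z**2))
((4965 + 3516)*(-1677 + n(-29)))/M(-50) = ((4965 + 3516)*(-1677 + 47))/(((-50)**2*(1 - 50))) = (8481*(-1630))/((2500*(-49))) = -13824030/(-122500) = -13824030*(-1/122500) = 1382403/12250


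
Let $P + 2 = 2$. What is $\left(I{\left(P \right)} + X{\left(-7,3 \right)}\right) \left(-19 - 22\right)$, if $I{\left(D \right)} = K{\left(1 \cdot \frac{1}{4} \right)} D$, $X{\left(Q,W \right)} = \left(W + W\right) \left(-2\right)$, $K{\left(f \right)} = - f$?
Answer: $492$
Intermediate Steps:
$X{\left(Q,W \right)} = - 4 W$ ($X{\left(Q,W \right)} = 2 W \left(-2\right) = - 4 W$)
$P = 0$ ($P = -2 + 2 = 0$)
$I{\left(D \right)} = - \frac{D}{4}$ ($I{\left(D \right)} = - \frac{1}{4} D = \left(-1\right) \frac{1}{4} D = - \frac{D}{4}$)
$\left(I{\left(P \right)} + X{\left(-7,3 \right)}\right) \left(-19 - 22\right) = \left(\left(- \frac{1}{4}\right) 0 - 12\right) \left(-19 - 22\right) = \left(0 - 12\right) \left(-19 - 22\right) = \left(-12\right) \left(-41\right) = 492$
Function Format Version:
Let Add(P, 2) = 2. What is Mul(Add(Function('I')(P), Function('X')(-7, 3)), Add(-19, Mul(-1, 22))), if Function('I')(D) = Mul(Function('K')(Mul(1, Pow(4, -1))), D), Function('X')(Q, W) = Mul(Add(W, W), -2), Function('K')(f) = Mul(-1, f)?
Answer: 492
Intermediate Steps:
Function('X')(Q, W) = Mul(-4, W) (Function('X')(Q, W) = Mul(Mul(2, W), -2) = Mul(-4, W))
P = 0 (P = Add(-2, 2) = 0)
Function('I')(D) = Mul(Rational(-1, 4), D) (Function('I')(D) = Mul(Mul(-1, Mul(1, Pow(4, -1))), D) = Mul(Mul(-1, Mul(1, Rational(1, 4))), D) = Mul(Mul(-1, Rational(1, 4)), D) = Mul(Rational(-1, 4), D))
Mul(Add(Function('I')(P), Function('X')(-7, 3)), Add(-19, Mul(-1, 22))) = Mul(Add(Mul(Rational(-1, 4), 0), Mul(-4, 3)), Add(-19, Mul(-1, 22))) = Mul(Add(0, -12), Add(-19, -22)) = Mul(-12, -41) = 492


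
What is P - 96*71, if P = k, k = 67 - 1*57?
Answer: -6806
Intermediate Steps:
k = 10 (k = 67 - 57 = 10)
P = 10
P - 96*71 = 10 - 96*71 = 10 - 6816 = -6806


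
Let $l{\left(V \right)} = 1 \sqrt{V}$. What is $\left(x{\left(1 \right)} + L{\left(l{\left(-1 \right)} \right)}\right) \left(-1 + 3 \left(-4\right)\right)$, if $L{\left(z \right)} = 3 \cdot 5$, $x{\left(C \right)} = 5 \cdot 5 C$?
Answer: $-520$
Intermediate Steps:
$l{\left(V \right)} = \sqrt{V}$
$x{\left(C \right)} = 25 C$
$L{\left(z \right)} = 15$
$\left(x{\left(1 \right)} + L{\left(l{\left(-1 \right)} \right)}\right) \left(-1 + 3 \left(-4\right)\right) = \left(25 \cdot 1 + 15\right) \left(-1 + 3 \left(-4\right)\right) = \left(25 + 15\right) \left(-1 - 12\right) = 40 \left(-13\right) = -520$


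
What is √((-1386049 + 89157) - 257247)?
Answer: I*√1554139 ≈ 1246.7*I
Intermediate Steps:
√((-1386049 + 89157) - 257247) = √(-1296892 - 257247) = √(-1554139) = I*√1554139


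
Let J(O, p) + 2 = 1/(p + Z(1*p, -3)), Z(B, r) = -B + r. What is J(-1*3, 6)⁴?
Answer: 2401/81 ≈ 29.642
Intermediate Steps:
Z(B, r) = r - B
J(O, p) = -7/3 (J(O, p) = -2 + 1/(p + (-3 - p)) = -2 + 1/(-3) = -2 - ⅓ = -7/3)
J(-1*3, 6)⁴ = (-7/3)⁴ = 2401/81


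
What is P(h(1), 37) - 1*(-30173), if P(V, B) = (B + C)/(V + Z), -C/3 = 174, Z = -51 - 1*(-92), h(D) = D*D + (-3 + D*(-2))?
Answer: 1115916/37 ≈ 30160.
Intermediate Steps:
h(D) = -3 + D**2 - 2*D (h(D) = D**2 + (-3 - 2*D) = -3 + D**2 - 2*D)
Z = 41 (Z = -51 + 92 = 41)
C = -522 (C = -3*174 = -522)
P(V, B) = (-522 + B)/(41 + V) (P(V, B) = (B - 522)/(V + 41) = (-522 + B)/(41 + V))
P(h(1), 37) - 1*(-30173) = (-522 + 37)/(41 + (-3 + 1**2 - 2*1)) - 1*(-30173) = -485/(41 + (-3 + 1 - 2)) + 30173 = -485/(41 - 4) + 30173 = -485/37 + 30173 = 1115916/37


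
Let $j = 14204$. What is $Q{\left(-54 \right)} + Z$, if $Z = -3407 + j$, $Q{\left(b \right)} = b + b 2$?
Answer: $10635$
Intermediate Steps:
$Q{\left(b \right)} = 3 b$ ($Q{\left(b \right)} = b + 2 b = 3 b$)
$Z = 10797$ ($Z = -3407 + 14204 = 10797$)
$Q{\left(-54 \right)} + Z = 3 \left(-54\right) + 10797 = -162 + 10797 = 10635$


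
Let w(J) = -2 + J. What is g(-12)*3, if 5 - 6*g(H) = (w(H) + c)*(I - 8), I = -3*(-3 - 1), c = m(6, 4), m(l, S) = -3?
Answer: 73/2 ≈ 36.500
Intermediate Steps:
c = -3
I = 12 (I = -3*(-4) = 12)
g(H) = 25/6 - 2*H/3 (g(H) = ⅚ - ((-2 + H) - 3)*(12 - 8)/6 = ⅚ - (-5 + H)*4/6 = ⅚ - (-20 + 4*H)/6 = ⅚ + (10/3 - 2*H/3) = 25/6 - 2*H/3)
g(-12)*3 = (25/6 - ⅔*(-12))*3 = (25/6 + 8)*3 = (73/6)*3 = 73/2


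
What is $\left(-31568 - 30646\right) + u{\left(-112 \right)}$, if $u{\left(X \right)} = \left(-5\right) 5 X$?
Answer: $-59414$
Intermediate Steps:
$u{\left(X \right)} = - 25 X$
$\left(-31568 - 30646\right) + u{\left(-112 \right)} = \left(-31568 - 30646\right) - -2800 = -62214 + 2800 = -59414$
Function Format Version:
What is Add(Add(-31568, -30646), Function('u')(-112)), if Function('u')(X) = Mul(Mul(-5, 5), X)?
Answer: -59414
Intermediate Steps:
Function('u')(X) = Mul(-25, X)
Add(Add(-31568, -30646), Function('u')(-112)) = Add(Add(-31568, -30646), Mul(-25, -112)) = Add(-62214, 2800) = -59414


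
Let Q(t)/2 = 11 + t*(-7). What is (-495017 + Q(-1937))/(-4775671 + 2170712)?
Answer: 467877/2604959 ≈ 0.17961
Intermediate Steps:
Q(t) = 22 - 14*t (Q(t) = 2*(11 + t*(-7)) = 2*(11 - 7*t) = 22 - 14*t)
(-495017 + Q(-1937))/(-4775671 + 2170712) = (-495017 + (22 - 14*(-1937)))/(-4775671 + 2170712) = (-495017 + (22 + 27118))/(-2604959) = (-495017 + 27140)*(-1/2604959) = -467877*(-1/2604959) = 467877/2604959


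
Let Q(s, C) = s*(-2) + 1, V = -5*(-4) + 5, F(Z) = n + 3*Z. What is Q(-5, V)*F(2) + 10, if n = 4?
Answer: 120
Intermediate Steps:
F(Z) = 4 + 3*Z
V = 25 (V = 20 + 5 = 25)
Q(s, C) = 1 - 2*s (Q(s, C) = -2*s + 1 = 1 - 2*s)
Q(-5, V)*F(2) + 10 = (1 - 2*(-5))*(4 + 3*2) + 10 = (1 + 10)*(4 + 6) + 10 = 11*10 + 10 = 110 + 10 = 120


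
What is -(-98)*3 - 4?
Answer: 290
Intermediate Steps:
-(-98)*3 - 4 = -14*(-21) - 4 = 294 - 4 = 290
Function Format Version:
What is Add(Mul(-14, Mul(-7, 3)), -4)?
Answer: 290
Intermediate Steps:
Add(Mul(-14, Mul(-7, 3)), -4) = Add(Mul(-14, -21), -4) = Add(294, -4) = 290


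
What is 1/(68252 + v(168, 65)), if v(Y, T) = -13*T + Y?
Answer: 1/67575 ≈ 1.4798e-5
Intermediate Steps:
v(Y, T) = Y - 13*T
1/(68252 + v(168, 65)) = 1/(68252 + (168 - 13*65)) = 1/(68252 + (168 - 845)) = 1/(68252 - 677) = 1/67575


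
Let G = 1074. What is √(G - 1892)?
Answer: I*√818 ≈ 28.601*I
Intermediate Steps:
√(G - 1892) = √(1074 - 1892) = √(-818) = I*√818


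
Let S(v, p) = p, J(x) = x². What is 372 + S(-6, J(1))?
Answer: 373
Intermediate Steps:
372 + S(-6, J(1)) = 372 + 1² = 372 + 1 = 373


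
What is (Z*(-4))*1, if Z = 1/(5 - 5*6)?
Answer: 4/25 ≈ 0.16000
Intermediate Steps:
Z = -1/25 (Z = 1/(5 - 30) = 1/(-25) = -1/25 ≈ -0.040000)
(Z*(-4))*1 = -1/25*(-4)*1 = (4/25)*1 = 4/25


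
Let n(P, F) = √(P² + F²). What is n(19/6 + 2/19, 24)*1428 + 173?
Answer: 173 + 1190*√304993/19 ≈ 34762.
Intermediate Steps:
n(P, F) = √(F² + P²)
n(19/6 + 2/19, 24)*1428 + 173 = √(24² + (19/6 + 2/19)²)*1428 + 173 = √(576 + (19*(⅙) + 2*(1/19))²)*1428 + 173 = √(576 + (19/6 + 2/19)²)*1428 + 173 = √(576 + (373/114)²)*1428 + 173 = √(576 + 139129/12996)*1428 + 173 = √(7624825/12996)*1428 + 173 = (5*√304993/114)*1428 + 173 = 1190*√304993/19 + 173 = 173 + 1190*√304993/19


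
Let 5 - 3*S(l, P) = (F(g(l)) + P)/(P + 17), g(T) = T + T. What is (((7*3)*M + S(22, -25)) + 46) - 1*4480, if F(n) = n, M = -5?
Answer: -108877/24 ≈ -4536.5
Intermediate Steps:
g(T) = 2*T
S(l, P) = 5/3 - (P + 2*l)/(3*(17 + P)) (S(l, P) = 5/3 - (2*l + P)/(3*(P + 17)) = 5/3 - (P + 2*l)/(3*(17 + P)))
(((7*3)*M + S(22, -25)) + 46) - 1*4480 = (((7*3)*(-5) + (85 - 2*22 + 4*(-25))/(3*(17 - 25))) + 46) - 1*4480 = ((21*(-5) + (⅓)*(85 - 44 - 100)/(-8)) + 46) - 4480 = ((-105 + (⅓)*(-⅛)*(-59)) + 46) - 4480 = ((-105 + 59/24) + 46) - 4480 = (-2461/24 + 46) - 4480 = -1357/24 - 4480 = -108877/24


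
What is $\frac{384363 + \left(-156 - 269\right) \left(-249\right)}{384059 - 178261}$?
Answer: $\frac{245094}{102899} \approx 2.3819$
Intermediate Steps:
$\frac{384363 + \left(-156 - 269\right) \left(-249\right)}{384059 - 178261} = \frac{384363 - -105825}{205798} = \left(384363 + 105825\right) \frac{1}{205798} = 490188 \cdot \frac{1}{205798} = \frac{245094}{102899}$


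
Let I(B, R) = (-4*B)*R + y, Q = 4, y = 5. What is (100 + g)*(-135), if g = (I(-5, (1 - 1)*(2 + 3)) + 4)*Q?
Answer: -18360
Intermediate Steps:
I(B, R) = 5 - 4*B*R (I(B, R) = (-4*B)*R + 5 = -4*B*R + 5 = 5 - 4*B*R)
g = 36 (g = ((5 - 4*(-5)*(1 - 1)*(2 + 3)) + 4)*4 = ((5 - 4*(-5)*0*5) + 4)*4 = ((5 - 4*(-5)*0) + 4)*4 = ((5 + 0) + 4)*4 = (5 + 4)*4 = 9*4 = 36)
(100 + g)*(-135) = (100 + 36)*(-135) = 136*(-135) = -18360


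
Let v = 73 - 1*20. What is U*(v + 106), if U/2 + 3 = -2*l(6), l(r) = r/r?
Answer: -1590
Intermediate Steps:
l(r) = 1
U = -10 (U = -6 + 2*(-2*1) = -6 + 2*(-2) = -6 - 4 = -10)
v = 53 (v = 73 - 20 = 53)
U*(v + 106) = -10*(53 + 106) = -10*159 = -1590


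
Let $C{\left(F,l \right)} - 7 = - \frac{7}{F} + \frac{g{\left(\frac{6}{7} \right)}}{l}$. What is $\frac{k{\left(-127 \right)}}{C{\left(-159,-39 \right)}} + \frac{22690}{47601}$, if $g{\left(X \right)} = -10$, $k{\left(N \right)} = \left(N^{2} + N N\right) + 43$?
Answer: $\frac{1059492902489}{239433030} \approx 4425.0$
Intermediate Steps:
$k{\left(N \right)} = 43 + 2 N^{2}$ ($k{\left(N \right)} = \left(N^{2} + N^{2}\right) + 43 = 2 N^{2} + 43 = 43 + 2 N^{2}$)
$C{\left(F,l \right)} = 7 - \frac{10}{l} - \frac{7}{F}$ ($C{\left(F,l \right)} = 7 - \left(\frac{7}{F} + \frac{10}{l}\right) = 7 - \frac{10}{l} - \frac{7}{F}$)
$\frac{k{\left(-127 \right)}}{C{\left(-159,-39 \right)}} + \frac{22690}{47601} = \frac{43 + 2 \left(-127\right)^{2}}{7 - \frac{10}{-39} - \frac{7}{-159}} + \frac{22690}{47601} = \frac{43 + 2 \cdot 16129}{7 - - \frac{10}{39} - - \frac{7}{159}} + 22690 \cdot \frac{1}{47601} = \frac{43 + 32258}{7 + \frac{10}{39} + \frac{7}{159}} + \frac{22690}{47601} = \frac{32301}{\frac{5030}{689}} + \frac{22690}{47601} = 32301 \cdot \frac{689}{5030} + \frac{22690}{47601} = \frac{22255389}{5030} + \frac{22690}{47601} = \frac{1059492902489}{239433030}$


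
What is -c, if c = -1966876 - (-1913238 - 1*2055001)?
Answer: -2001363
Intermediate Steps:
c = 2001363 (c = -1966876 - (-1913238 - 2055001) = -1966876 - 1*(-3968239) = -1966876 + 3968239 = 2001363)
-c = -1*2001363 = -2001363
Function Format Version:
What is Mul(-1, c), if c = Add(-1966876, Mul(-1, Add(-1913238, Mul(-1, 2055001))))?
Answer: -2001363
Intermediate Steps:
c = 2001363 (c = Add(-1966876, Mul(-1, Add(-1913238, -2055001))) = Add(-1966876, Mul(-1, -3968239)) = Add(-1966876, 3968239) = 2001363)
Mul(-1, c) = Mul(-1, 2001363) = -2001363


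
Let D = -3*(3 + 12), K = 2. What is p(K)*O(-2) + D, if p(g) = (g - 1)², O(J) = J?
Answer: -47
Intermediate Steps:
p(g) = (-1 + g)²
D = -45 (D = -3*15 = -45)
p(K)*O(-2) + D = (-1 + 2)²*(-2) - 45 = 1²*(-2) - 45 = 1*(-2) - 45 = -2 - 45 = -47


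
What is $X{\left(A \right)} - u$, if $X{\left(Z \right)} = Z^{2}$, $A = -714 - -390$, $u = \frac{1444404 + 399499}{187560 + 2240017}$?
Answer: $\frac{254835479249}{2427577} \approx 1.0498 \cdot 10^{5}$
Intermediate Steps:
$u = \frac{1843903}{2427577} \approx 0.75957$
$A = -324$ ($A = -714 + 390 = -324$)
$X{\left(A \right)} - u = \left(-324\right)^{2} - \frac{1843903}{2427577} = 104976 - \frac{1843903}{2427577} = \frac{254835479249}{2427577}$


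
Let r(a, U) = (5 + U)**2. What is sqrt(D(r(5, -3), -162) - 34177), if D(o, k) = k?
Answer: I*sqrt(34339) ≈ 185.31*I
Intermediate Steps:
sqrt(D(r(5, -3), -162) - 34177) = sqrt(-162 - 34177) = sqrt(-34339) = I*sqrt(34339)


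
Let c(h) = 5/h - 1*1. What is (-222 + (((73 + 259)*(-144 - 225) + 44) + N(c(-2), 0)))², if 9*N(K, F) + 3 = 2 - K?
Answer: 4876778805649/324 ≈ 1.5052e+10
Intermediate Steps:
c(h) = -1 + 5/h (c(h) = 5/h - 1 = -1 + 5/h)
N(K, F) = -⅑ - K/9 (N(K, F) = -⅓ + (2 - K)/9 = -⅓ + (2/9 - K/9) = -⅑ - K/9)
(-222 + (((73 + 259)*(-144 - 225) + 44) + N(c(-2), 0)))² = (-222 + (((73 + 259)*(-144 - 225) + 44) + (-⅑ - (5 - 1*(-2))/(9*(-2)))))² = (-222 + ((332*(-369) + 44) + (-⅑ - (-1)*(5 + 2)/18)))² = (-222 + ((-122508 + 44) + (-⅑ - (-1)*7/18)))² = (-222 + (-122464 + (-⅑ - ⅑*(-7/2))))² = (-222 + (-122464 + (-⅑ + 7/18)))² = (-222 + (-122464 + 5/18))² = (-222 - 2204347/18)² = (-2208343/18)² = 4876778805649/324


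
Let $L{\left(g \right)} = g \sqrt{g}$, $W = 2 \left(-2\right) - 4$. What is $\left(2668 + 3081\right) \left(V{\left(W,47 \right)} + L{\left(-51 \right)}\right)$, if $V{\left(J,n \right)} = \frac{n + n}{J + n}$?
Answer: $\frac{540406}{39} - 293199 i \sqrt{51} \approx 13857.0 - 2.0939 \cdot 10^{6} i$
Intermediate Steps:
$W = -8$ ($W = -4 - 4 = -8$)
$L{\left(g \right)} = g^{\frac{3}{2}}$
$V{\left(J,n \right)} = \frac{2 n}{J + n}$
$\left(2668 + 3081\right) \left(V{\left(W,47 \right)} + L{\left(-51 \right)}\right) = \left(2668 + 3081\right) \left(2 \cdot 47 \frac{1}{-8 + 47} + \left(-51\right)^{\frac{3}{2}}\right) = 5749 \left(2 \cdot 47 \cdot \frac{1}{39} - 51 i \sqrt{51}\right) = 5749 \left(\frac{94}{39} - 51 i \sqrt{51}\right) = \frac{540406}{39} - 293199 i \sqrt{51}$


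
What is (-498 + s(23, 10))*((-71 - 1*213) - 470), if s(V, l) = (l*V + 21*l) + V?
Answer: 26390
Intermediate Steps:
s(V, l) = V + 21*l + V*l (s(V, l) = (V*l + 21*l) + V = (21*l + V*l) + V = V + 21*l + V*l)
(-498 + s(23, 10))*((-71 - 1*213) - 470) = (-498 + (23 + 21*10 + 23*10))*((-71 - 1*213) - 470) = (-498 + (23 + 210 + 230))*((-71 - 213) - 470) = (-498 + 463)*(-284 - 470) = -35*(-754) = 26390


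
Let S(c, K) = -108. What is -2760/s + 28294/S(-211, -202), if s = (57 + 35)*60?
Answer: -7087/27 ≈ -262.48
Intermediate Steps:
s = 5520 (s = 92*60 = 5520)
-2760/s + 28294/S(-211, -202) = -2760/5520 + 28294/(-108) = -2760*1/5520 + 28294*(-1/108) = -½ - 14147/54 = -7087/27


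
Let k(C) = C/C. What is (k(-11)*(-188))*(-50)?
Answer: 9400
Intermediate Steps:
k(C) = 1
(k(-11)*(-188))*(-50) = (1*(-188))*(-50) = -188*(-50) = 9400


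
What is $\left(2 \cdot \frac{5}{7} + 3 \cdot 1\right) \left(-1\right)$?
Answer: $- \frac{31}{7} \approx -4.4286$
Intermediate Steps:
$\left(2 \cdot \frac{5}{7} + 3 \cdot 1\right) \left(-1\right) = \left(2 \cdot 5 \cdot \frac{1}{7} + 3\right) \left(-1\right) = \left(2 \cdot \frac{5}{7} + 3\right) \left(-1\right) = \left(\frac{10}{7} + 3\right) \left(-1\right) = \frac{31}{7} \left(-1\right) = - \frac{31}{7}$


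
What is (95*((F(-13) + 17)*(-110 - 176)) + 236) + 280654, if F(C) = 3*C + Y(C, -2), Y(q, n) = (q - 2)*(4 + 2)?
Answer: 3323930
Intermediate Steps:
Y(q, n) = -12 + 6*q (Y(q, n) = (-2 + q)*6 = -12 + 6*q)
F(C) = -12 + 9*C (F(C) = 3*C + (-12 + 6*C) = -12 + 9*C)
(95*((F(-13) + 17)*(-110 - 176)) + 236) + 280654 = (95*(((-12 + 9*(-13)) + 17)*(-110 - 176)) + 236) + 280654 = (95*(((-12 - 117) + 17)*(-286)) + 236) + 280654 = (95*((-129 + 17)*(-286)) + 236) + 280654 = (95*(-112*(-286)) + 236) + 280654 = (95*32032 + 236) + 280654 = (3043040 + 236) + 280654 = 3043276 + 280654 = 3323930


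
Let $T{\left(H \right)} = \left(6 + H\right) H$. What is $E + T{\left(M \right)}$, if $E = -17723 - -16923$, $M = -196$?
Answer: $36440$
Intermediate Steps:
$T{\left(H \right)} = H \left(6 + H\right)$
$E = -800$ ($E = -17723 + 16923 = -800$)
$E + T{\left(M \right)} = -800 - 196 \left(6 - 196\right) = -800 - -37240 = -800 + 37240 = 36440$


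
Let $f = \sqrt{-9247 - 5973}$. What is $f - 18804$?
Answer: $-18804 + 2 i \sqrt{3805} \approx -18804.0 + 123.37 i$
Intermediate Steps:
$f = 2 i \sqrt{3805}$ ($f = \sqrt{-15220} = 2 i \sqrt{3805} \approx 123.37 i$)
$f - 18804 = 2 i \sqrt{3805} - 18804 = -18804 + 2 i \sqrt{3805}$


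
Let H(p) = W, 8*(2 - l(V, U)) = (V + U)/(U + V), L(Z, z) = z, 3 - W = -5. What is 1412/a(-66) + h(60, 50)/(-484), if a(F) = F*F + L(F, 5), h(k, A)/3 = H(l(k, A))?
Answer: 144686/527681 ≈ 0.27419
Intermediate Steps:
W = 8 (W = 3 - 1*(-5) = 3 + 5 = 8)
l(V, U) = 15/8 (l(V, U) = 2 - (V + U)/(8*(U + V)) = 2 - (U + V)/(8*(U + V)) = 2 - 1/8*1 = 2 - 1/8 = 15/8)
H(p) = 8
h(k, A) = 24 (h(k, A) = 3*8 = 24)
a(F) = 5 + F**2 (a(F) = F*F + 5 = F**2 + 5 = 5 + F**2)
1412/a(-66) + h(60, 50)/(-484) = 1412/(5 + (-66)**2) + 24/(-484) = 1412/(5 + 4356) + 24*(-1/484) = 1412/4361 - 6/121 = 144686/527681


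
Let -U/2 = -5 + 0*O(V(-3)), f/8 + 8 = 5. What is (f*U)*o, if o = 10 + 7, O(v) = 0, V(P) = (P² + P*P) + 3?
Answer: -4080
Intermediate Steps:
V(P) = 3 + 2*P² (V(P) = (P² + P²) + 3 = 2*P² + 3 = 3 + 2*P²)
f = -24 (f = -64 + 8*5 = -64 + 40 = -24)
o = 17
U = 10 (U = -2*(-5 + 0*0) = -2*(-5 + 0) = -2*(-5) = 10)
(f*U)*o = -24*10*17 = -240*17 = -4080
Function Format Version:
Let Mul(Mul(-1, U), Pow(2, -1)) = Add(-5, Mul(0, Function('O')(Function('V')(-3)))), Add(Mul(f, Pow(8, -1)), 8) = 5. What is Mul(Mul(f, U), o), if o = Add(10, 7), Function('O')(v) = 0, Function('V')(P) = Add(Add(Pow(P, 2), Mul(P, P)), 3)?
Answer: -4080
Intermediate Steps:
Function('V')(P) = Add(3, Mul(2, Pow(P, 2))) (Function('V')(P) = Add(Add(Pow(P, 2), Pow(P, 2)), 3) = Add(Mul(2, Pow(P, 2)), 3) = Add(3, Mul(2, Pow(P, 2))))
f = -24 (f = Add(-64, Mul(8, 5)) = Add(-64, 40) = -24)
o = 17
U = 10 (U = Mul(-2, Add(-5, Mul(0, 0))) = Mul(-2, Add(-5, 0)) = Mul(-2, -5) = 10)
Mul(Mul(f, U), o) = Mul(Mul(-24, 10), 17) = Mul(-240, 17) = -4080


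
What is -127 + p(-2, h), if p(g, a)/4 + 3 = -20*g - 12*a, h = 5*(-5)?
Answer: 1221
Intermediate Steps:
h = -25
p(g, a) = -12 - 80*g - 48*a (p(g, a) = -12 + 4*(-20*g - 12*a) = -12 + (-80*g - 48*a) = -12 - 80*g - 48*a)
-127 + p(-2, h) = -127 + (-12 - 80*(-2) - 48*(-25)) = -127 + (-12 + 160 + 1200) = -127 + 1348 = 1221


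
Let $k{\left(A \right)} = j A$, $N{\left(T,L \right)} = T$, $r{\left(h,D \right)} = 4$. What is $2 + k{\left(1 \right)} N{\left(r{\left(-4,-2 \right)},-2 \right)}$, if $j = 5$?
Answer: $22$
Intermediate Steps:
$k{\left(A \right)} = 5 A$
$2 + k{\left(1 \right)} N{\left(r{\left(-4,-2 \right)},-2 \right)} = 2 + 5 \cdot 1 \cdot 4 = 2 + 5 \cdot 4 = 2 + 20 = 22$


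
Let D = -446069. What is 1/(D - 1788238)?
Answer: -1/2234307 ≈ -4.4757e-7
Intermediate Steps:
1/(D - 1788238) = 1/(-446069 - 1788238) = 1/(-2234307) = -1/2234307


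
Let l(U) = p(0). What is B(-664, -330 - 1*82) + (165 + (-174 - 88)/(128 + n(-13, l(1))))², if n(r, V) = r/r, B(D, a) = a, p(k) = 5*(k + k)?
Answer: 435110437/16641 ≈ 26147.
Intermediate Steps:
p(k) = 10*k (p(k) = 5*(2*k) = 10*k)
l(U) = 0 (l(U) = 10*0 = 0)
n(r, V) = 1
B(-664, -330 - 1*82) + (165 + (-174 - 88)/(128 + n(-13, l(1))))² = (-330 - 1*82) + (165 + (-174 - 88)/(128 + 1))² = (-330 - 82) + (165 - 262/129)² = -412 + (165 - 262*1/129)² = -412 + (165 - 262/129)² = -412 + (21023/129)² = -412 + 441966529/16641 = 435110437/16641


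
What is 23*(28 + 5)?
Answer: 759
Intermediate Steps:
23*(28 + 5) = 23*33 = 759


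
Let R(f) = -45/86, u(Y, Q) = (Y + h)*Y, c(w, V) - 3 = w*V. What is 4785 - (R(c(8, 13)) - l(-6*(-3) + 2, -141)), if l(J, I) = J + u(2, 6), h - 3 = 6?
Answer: 415167/86 ≈ 4827.5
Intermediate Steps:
h = 9 (h = 3 + 6 = 9)
c(w, V) = 3 + V*w (c(w, V) = 3 + w*V = 3 + V*w)
u(Y, Q) = Y*(9 + Y) (u(Y, Q) = (Y + 9)*Y = (9 + Y)*Y = Y*(9 + Y))
R(f) = -45/86 (R(f) = -45*1/86 = -45/86)
l(J, I) = 22 + J (l(J, I) = J + 2*(9 + 2) = J + 2*11 = J + 22 = 22 + J)
4785 - (R(c(8, 13)) - l(-6*(-3) + 2, -141)) = 4785 - (-45/86 - (22 + (-6*(-3) + 2))) = 4785 - (-45/86 - (22 + (18 + 2))) = 4785 - (-45/86 - (22 + 20)) = 4785 - (-45/86 - 1*42) = 4785 - (-45/86 - 42) = 4785 - 1*(-3657/86) = 4785 + 3657/86 = 415167/86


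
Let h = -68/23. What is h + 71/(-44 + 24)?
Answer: -2993/460 ≈ -6.5065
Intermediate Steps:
h = -68/23 (h = -68*1/23 = -68/23 ≈ -2.9565)
h + 71/(-44 + 24) = -68/23 + 71/(-44 + 24) = -68/23 + 71/(-20) = -68/23 + 71*(-1/20) = -68/23 - 71/20 = -2993/460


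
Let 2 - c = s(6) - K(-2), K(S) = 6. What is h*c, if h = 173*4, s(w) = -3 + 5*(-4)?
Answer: 21452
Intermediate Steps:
s(w) = -23 (s(w) = -3 - 20 = -23)
h = 692
c = 31 (c = 2 - (-23 - 1*6) = 2 - (-23 - 6) = 2 - 1*(-29) = 2 + 29 = 31)
h*c = 692*31 = 21452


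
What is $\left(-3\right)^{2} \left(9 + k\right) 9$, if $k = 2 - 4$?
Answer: $567$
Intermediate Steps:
$k = -2$ ($k = 2 - 4 = -2$)
$\left(-3\right)^{2} \left(9 + k\right) 9 = \left(-3\right)^{2} \left(9 - 2\right) 9 = 9 \cdot 7 \cdot 9 = 63 \cdot 9 = 567$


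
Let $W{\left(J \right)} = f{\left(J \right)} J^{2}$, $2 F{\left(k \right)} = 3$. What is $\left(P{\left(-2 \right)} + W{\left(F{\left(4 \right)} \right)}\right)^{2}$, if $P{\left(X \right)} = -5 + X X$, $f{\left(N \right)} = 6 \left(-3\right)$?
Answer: $\frac{6889}{4} \approx 1722.3$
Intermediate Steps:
$F{\left(k \right)} = \frac{3}{2}$ ($F{\left(k \right)} = \frac{1}{2} \cdot 3 = \frac{3}{2}$)
$f{\left(N \right)} = -18$
$W{\left(J \right)} = - 18 J^{2}$
$P{\left(X \right)} = -5 + X^{2}$
$\left(P{\left(-2 \right)} + W{\left(F{\left(4 \right)} \right)}\right)^{2} = \left(\left(-5 + \left(-2\right)^{2}\right) - 18 \left(\frac{3}{2}\right)^{2}\right)^{2} = \left(\left(-5 + 4\right) - \frac{81}{2}\right)^{2} = \left(-1 - \frac{81}{2}\right)^{2} = \left(- \frac{83}{2}\right)^{2} = \frac{6889}{4}$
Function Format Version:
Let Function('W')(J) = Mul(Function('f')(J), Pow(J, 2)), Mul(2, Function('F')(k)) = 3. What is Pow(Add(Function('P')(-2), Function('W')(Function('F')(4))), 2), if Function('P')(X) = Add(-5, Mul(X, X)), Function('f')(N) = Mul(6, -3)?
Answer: Rational(6889, 4) ≈ 1722.3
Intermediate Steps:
Function('F')(k) = Rational(3, 2) (Function('F')(k) = Mul(Rational(1, 2), 3) = Rational(3, 2))
Function('f')(N) = -18
Function('W')(J) = Mul(-18, Pow(J, 2))
Function('P')(X) = Add(-5, Pow(X, 2))
Pow(Add(Function('P')(-2), Function('W')(Function('F')(4))), 2) = Pow(Add(Add(-5, Pow(-2, 2)), Mul(-18, Pow(Rational(3, 2), 2))), 2) = Pow(Add(Add(-5, 4), Mul(-18, Rational(9, 4))), 2) = Pow(Add(-1, Rational(-81, 2)), 2) = Pow(Rational(-83, 2), 2) = Rational(6889, 4)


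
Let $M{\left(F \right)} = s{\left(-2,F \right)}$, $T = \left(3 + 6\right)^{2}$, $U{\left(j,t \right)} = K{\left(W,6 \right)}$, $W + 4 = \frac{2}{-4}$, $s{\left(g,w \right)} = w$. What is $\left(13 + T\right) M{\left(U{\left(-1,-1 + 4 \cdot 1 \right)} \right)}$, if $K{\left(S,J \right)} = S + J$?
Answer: $141$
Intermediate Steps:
$W = - \frac{9}{2}$ ($W = -4 + \frac{2}{-4} = -4 + 2 \left(- \frac{1}{4}\right) = -4 - \frac{1}{2} = - \frac{9}{2} \approx -4.5$)
$K{\left(S,J \right)} = J + S$
$U{\left(j,t \right)} = \frac{3}{2}$ ($U{\left(j,t \right)} = 6 - \frac{9}{2} = \frac{3}{2}$)
$T = 81$ ($T = 9^{2} = 81$)
$M{\left(F \right)} = F$
$\left(13 + T\right) M{\left(U{\left(-1,-1 + 4 \cdot 1 \right)} \right)} = \left(13 + 81\right) \frac{3}{2} = 94 \cdot \frac{3}{2} = 141$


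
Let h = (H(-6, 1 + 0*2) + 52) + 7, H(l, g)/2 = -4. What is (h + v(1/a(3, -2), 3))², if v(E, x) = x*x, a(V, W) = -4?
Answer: 3600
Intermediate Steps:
H(l, g) = -8 (H(l, g) = 2*(-4) = -8)
v(E, x) = x²
h = 51 (h = (-8 + 52) + 7 = 44 + 7 = 51)
(h + v(1/a(3, -2), 3))² = (51 + 3²)² = (51 + 9)² = 60² = 3600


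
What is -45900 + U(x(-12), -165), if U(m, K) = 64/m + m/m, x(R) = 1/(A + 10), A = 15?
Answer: -44299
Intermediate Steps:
x(R) = 1/25 (x(R) = 1/(15 + 10) = 1/25)
U(m, K) = 1 + 64/m (U(m, K) = 64/m + 1 = 1 + 64/m)
-45900 + U(x(-12), -165) = -45900 + (64 + 1/25)/(1/25) = -45900 + 25*(1601/25) = -45900 + 1601 = -44299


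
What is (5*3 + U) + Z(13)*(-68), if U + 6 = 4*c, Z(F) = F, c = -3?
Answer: -887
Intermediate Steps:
U = -18 (U = -6 + 4*(-3) = -6 - 12 = -18)
(5*3 + U) + Z(13)*(-68) = (5*3 - 18) + 13*(-68) = (15 - 18) - 884 = -3 - 884 = -887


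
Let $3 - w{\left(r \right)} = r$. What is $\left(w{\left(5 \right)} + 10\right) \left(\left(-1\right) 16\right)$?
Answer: $-128$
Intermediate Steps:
$w{\left(r \right)} = 3 - r$
$\left(w{\left(5 \right)} + 10\right) \left(\left(-1\right) 16\right) = \left(\left(3 - 5\right) + 10\right) \left(\left(-1\right) 16\right) = \left(\left(3 - 5\right) + 10\right) \left(-16\right) = \left(-2 + 10\right) \left(-16\right) = 8 \left(-16\right) = -128$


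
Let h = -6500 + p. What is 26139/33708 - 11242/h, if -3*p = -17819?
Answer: 393591889/18887716 ≈ 20.839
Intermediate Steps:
p = 17819/3 (p = -⅓*(-17819) = 17819/3 ≈ 5939.7)
h = -1681/3 (h = -6500 + 17819/3 = -1681/3 ≈ -560.33)
26139/33708 - 11242/h = 26139/33708 - 11242/(-1681/3) = 26139*(1/33708) - 11242*(-3/1681) = 8713/11236 + 33726/1681 = 393591889/18887716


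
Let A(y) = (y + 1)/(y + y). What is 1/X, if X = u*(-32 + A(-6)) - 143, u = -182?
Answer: 6/33631 ≈ 0.00017841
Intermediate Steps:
A(y) = (1 + y)/(2*y) (A(y) = (1 + y)/((2*y)) = (1 + y)*(1/(2*y)) = (1 + y)/(2*y))
X = 33631/6 (X = -182*(-32 + (1/2)*(1 - 6)/(-6)) - 143 = -182*(-32 + (1/2)*(-1/6)*(-5)) - 143 = -182*(-32 + 5/12) - 143 = -182*(-379/12) - 143 = 34489/6 - 143 = 33631/6 ≈ 5605.2)
1/X = 1/(33631/6) = 6/33631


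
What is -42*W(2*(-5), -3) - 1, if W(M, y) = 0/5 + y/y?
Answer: -43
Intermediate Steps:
W(M, y) = 1 (W(M, y) = 0*(⅕) + 1 = 0 + 1 = 1)
-42*W(2*(-5), -3) - 1 = -42*1 - 1 = -42 - 1 = -43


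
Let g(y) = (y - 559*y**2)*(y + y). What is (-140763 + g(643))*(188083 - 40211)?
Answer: -43950079660630752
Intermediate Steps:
g(y) = 2*y*(y - 559*y**2) (g(y) = (y - 559*y**2)*(2*y) = 2*y*(y - 559*y**2))
(-140763 + g(643))*(188083 - 40211) = (-140763 + 643**2*(2 - 1118*643))*(188083 - 40211) = (-140763 + 413449*(2 - 718874))*147872 = (-140763 + 413449*(-718872))*147872 = (-140763 - 297216909528)*147872 = -297217050291*147872 = -43950079660630752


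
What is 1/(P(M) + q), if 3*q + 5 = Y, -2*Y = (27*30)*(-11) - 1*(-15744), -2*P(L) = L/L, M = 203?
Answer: -6/6847 ≈ -0.00087630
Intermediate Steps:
P(L) = -½ (P(L) = -L/(2*L) = -½*1 = -½)
Y = -3417 (Y = -((27*30)*(-11) - 1*(-15744))/2 = -(810*(-11) + 15744)/2 = -(-8910 + 15744)/2 = -½*6834 = -3417)
q = -3422/3 (q = -5/3 + (⅓)*(-3417) = -5/3 - 1139 = -3422/3 ≈ -1140.7)
1/(P(M) + q) = 1/(-½ - 3422/3) = 1/(-6847/6) = -6/6847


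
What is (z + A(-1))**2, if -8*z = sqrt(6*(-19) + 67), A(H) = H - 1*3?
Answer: 977/64 + I*sqrt(47) ≈ 15.266 + 6.8557*I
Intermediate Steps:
A(H) = -3 + H (A(H) = H - 3 = -3 + H)
z = -I*sqrt(47)/8 (z = -sqrt(6*(-19) + 67)/8 = -sqrt(-114 + 67)/8 = -I*sqrt(47)/8 ≈ -0.85696*I)
(z + A(-1))**2 = (-I*sqrt(47)/8 + (-3 - 1))**2 = (-I*sqrt(47)/8 - 4)**2 = (-4 - I*sqrt(47)/8)**2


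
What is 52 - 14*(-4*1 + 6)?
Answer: 24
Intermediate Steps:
52 - 14*(-4*1 + 6) = 52 - 14*(-4 + 6) = 52 - 14*2 = 52 - 28 = 24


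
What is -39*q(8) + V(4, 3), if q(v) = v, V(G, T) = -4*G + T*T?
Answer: -319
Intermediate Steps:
V(G, T) = T**2 - 4*G (V(G, T) = -4*G + T**2 = T**2 - 4*G)
-39*q(8) + V(4, 3) = -39*8 + (3**2 - 4*4) = -312 + (9 - 16) = -312 - 7 = -319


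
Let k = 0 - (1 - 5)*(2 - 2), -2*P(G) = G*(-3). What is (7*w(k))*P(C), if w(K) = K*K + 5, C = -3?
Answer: -315/2 ≈ -157.50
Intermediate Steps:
P(G) = 3*G/2 (P(G) = -G*(-3)/2 = -(-3)*G/2 = 3*G/2)
k = 0 (k = 0 - (-4)*0 = 0 - 1*0 = 0 + 0 = 0)
w(K) = 5 + K² (w(K) = K² + 5 = 5 + K²)
(7*w(k))*P(C) = (7*(5 + 0²))*((3/2)*(-3)) = (7*(5 + 0))*(-9/2) = (7*5)*(-9/2) = 35*(-9/2) = -315/2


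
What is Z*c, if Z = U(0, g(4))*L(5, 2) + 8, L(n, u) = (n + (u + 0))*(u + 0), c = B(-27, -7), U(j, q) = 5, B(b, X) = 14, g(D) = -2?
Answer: 1092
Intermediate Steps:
c = 14
L(n, u) = u*(n + u) (L(n, u) = (n + u)*u = u*(n + u))
Z = 78 (Z = 5*(2*(5 + 2)) + 8 = 5*(2*7) + 8 = 5*14 + 8 = 70 + 8 = 78)
Z*c = 78*14 = 1092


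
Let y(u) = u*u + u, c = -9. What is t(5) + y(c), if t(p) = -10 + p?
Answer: 67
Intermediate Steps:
y(u) = u + u² (y(u) = u² + u = u + u²)
t(5) + y(c) = (-10 + 5) - 9*(1 - 9) = -5 - 9*(-8) = -5 + 72 = 67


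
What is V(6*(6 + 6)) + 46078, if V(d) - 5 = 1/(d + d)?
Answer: 6635953/144 ≈ 46083.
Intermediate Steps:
V(d) = 5 + 1/(2*d) (V(d) = 5 + 1/(d + d) = 5 + 1/(2*d))
V(6*(6 + 6)) + 46078 = (5 + 1/(2*((6*(6 + 6))))) + 46078 = (5 + 1/(2*((6*12)))) + 46078 = (5 + (1/2)/72) + 46078 = (5 + (1/2)*(1/72)) + 46078 = (5 + 1/144) + 46078 = 721/144 + 46078 = 6635953/144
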